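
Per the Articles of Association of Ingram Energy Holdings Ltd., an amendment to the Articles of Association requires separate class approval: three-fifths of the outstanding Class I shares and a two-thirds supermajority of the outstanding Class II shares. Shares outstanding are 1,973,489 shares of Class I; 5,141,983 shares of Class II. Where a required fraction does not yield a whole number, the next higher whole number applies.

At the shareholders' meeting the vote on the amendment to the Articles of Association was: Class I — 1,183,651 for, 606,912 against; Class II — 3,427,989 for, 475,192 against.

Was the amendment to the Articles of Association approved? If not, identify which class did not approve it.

Not approved — the Class I shares did not give the required vote.

Class I: 3/5 of 1973489 = 1184093.40, rounded up to 1184094; 1,184,094 required, 1,183,651 in favor — not approved.
Class II: 2/3 of 5141983 = 3427988.67, rounded up to 3427989; 3,427,989 required, 3,427,989 in favor — approved.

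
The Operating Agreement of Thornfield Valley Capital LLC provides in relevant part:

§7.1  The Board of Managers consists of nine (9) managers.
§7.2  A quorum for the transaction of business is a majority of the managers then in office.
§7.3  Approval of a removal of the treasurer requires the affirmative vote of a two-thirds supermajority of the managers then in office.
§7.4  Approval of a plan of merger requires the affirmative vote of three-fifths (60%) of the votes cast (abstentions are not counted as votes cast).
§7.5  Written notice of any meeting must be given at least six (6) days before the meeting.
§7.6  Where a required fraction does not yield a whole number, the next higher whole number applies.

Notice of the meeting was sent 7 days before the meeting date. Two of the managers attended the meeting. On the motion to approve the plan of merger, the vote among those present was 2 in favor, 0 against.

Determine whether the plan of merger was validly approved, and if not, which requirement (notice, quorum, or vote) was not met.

Notice: 7 days given; 6 required (7 ≥ 6). Satisfied.
Quorum: 2 present; quorum is 5. Not satisfied.
Vote: the plan of merger requires three-fifths of the votes cast (2). 3/5 of 2 = 1.20, rounded up to 2, so 2 affirmative votes are needed; 2 voted in favor. Satisfied. (Moot — without a quorum no business can be validly transacted.)

Invalid — quorum requirement not satisfied.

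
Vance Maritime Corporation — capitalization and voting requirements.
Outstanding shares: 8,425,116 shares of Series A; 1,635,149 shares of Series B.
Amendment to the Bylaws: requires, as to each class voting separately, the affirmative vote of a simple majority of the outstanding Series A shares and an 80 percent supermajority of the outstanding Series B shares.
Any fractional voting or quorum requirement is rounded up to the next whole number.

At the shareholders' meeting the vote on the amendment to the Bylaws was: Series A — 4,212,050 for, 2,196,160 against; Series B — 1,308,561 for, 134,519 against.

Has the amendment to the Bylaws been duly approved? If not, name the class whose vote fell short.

Not approved — the Series A shares did not give the required vote.

Series A: a majority of 8425116 is 4212559; 4,212,559 required, 4,212,050 in favor — not approved.
Series B: 4/5 of 1635149 = 1308119.20, rounded up to 1308120; 1,308,120 required, 1,308,561 in favor — approved.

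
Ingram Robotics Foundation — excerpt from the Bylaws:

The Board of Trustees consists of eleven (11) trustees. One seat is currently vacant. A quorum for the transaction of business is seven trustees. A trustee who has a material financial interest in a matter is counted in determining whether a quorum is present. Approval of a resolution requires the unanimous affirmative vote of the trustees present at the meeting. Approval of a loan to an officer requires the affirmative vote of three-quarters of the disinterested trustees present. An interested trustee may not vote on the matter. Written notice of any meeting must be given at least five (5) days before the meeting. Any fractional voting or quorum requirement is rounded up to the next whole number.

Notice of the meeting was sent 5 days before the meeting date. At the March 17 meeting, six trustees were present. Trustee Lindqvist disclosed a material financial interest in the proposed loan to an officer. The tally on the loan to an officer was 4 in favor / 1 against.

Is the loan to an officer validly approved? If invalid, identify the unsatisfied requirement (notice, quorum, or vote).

Notice: 5 days given; 5 required (5 ≥ 5). Satisfied.
Quorum: 6 present (interested trustees count toward quorum); quorum is 7. Not satisfied.
Vote: the loan to an officer requires three-fourths of the disinterested trustees present (6 − 1 = 5). 3/4 of 5 = 3.75, rounded up to 4, so 4 affirmative votes are needed; 4 voted in favor. Satisfied. (Moot — without a quorum no business can be validly transacted.)

Invalid — quorum requirement not satisfied.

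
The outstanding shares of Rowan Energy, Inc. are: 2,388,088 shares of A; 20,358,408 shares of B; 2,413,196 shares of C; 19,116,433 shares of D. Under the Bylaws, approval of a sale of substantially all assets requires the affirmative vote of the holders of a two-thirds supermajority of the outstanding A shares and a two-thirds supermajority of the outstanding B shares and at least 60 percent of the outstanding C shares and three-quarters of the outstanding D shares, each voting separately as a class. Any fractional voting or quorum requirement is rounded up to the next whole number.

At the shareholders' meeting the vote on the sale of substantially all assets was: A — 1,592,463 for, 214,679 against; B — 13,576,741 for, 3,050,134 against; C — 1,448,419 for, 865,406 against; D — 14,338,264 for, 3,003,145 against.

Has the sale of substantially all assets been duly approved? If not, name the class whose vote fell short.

A: 2/3 of 2388088 = 1592058.67, rounded up to 1592059; 1,592,059 required, 1,592,463 in favor — approved.
B: 2/3 of 20358408 = 13572272; 13,572,272 required, 13,576,741 in favor — approved.
C: 3/5 of 2413196 = 1447917.60, rounded up to 1447918; 1,447,918 required, 1,448,419 in favor — approved.
D: 3/4 of 19116433 = 14337324.75, rounded up to 14337325; 14,337,325 required, 14,338,264 in favor — approved.

Approved — every class gave the required vote.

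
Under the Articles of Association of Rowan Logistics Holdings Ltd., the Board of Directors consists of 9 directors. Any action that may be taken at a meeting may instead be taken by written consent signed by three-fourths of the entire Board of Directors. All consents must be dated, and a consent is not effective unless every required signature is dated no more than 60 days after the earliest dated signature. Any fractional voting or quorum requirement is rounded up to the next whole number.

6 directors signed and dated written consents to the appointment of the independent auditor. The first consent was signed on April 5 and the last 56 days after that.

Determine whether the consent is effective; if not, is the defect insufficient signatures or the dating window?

Not effective — insufficient signatures.

Signatures required: three-fourths of 9 — 3/4 of 9 = 6.75, rounded up to 7, so 7 needed; 6 signed. Insufficient.
Dating window: the latest signature is 56 days after the earliest; the limit is 60 days. Within the window.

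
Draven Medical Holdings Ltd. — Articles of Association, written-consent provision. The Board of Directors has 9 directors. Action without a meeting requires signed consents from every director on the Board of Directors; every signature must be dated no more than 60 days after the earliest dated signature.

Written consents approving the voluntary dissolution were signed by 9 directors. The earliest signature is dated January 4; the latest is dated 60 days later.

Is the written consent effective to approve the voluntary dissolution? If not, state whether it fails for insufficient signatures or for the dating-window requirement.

Signatures required: the unanimous vote of 9 — unanimous means all 9, so 9 needed; 9 signed. Sufficient.
Dating window: the latest signature is 60 days after the earliest; the limit is 60 days. Within the window.

Effective — both the signature and dating-window requirements are satisfied.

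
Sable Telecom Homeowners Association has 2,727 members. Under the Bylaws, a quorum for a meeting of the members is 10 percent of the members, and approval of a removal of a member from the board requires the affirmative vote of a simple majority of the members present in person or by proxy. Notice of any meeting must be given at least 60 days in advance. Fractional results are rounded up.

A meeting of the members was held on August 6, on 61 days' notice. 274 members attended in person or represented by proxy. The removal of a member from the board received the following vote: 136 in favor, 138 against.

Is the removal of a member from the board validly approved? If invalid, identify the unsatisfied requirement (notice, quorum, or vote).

Notice: 61 days given; 60 required. Satisfied.
Quorum: 10% of 2,727 = 272.70, rounded up to 273; 274 present. Satisfied.
Vote: requires a majority of those present (274); a majority of 274 is 138, so 138 needed; 136 in favor. Not satisfied.

Invalid — vote requirement not satisfied.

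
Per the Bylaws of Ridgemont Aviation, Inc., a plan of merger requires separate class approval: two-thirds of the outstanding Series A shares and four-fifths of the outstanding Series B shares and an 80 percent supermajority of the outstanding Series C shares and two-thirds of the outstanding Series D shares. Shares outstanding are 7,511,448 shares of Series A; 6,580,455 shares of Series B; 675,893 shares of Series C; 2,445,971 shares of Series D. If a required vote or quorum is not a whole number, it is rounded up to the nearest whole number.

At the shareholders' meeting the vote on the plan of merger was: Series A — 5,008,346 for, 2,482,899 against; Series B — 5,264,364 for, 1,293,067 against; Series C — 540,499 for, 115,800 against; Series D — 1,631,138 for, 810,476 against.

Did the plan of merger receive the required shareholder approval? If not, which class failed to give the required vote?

Series A: 2/3 of 7511448 = 5007632; 5,007,632 required, 5,008,346 in favor — approved.
Series B: 4/5 of 6580455 = 5264364; 5,264,364 required, 5,264,364 in favor — approved.
Series C: 4/5 of 675893 = 540714.40, rounded up to 540715; 540,715 required, 540,499 in favor — not approved.
Series D: 2/3 of 2445971 = 1630647.33, rounded up to 1630648; 1,630,648 required, 1,631,138 in favor — approved.

Not approved — the Series C shares did not give the required vote.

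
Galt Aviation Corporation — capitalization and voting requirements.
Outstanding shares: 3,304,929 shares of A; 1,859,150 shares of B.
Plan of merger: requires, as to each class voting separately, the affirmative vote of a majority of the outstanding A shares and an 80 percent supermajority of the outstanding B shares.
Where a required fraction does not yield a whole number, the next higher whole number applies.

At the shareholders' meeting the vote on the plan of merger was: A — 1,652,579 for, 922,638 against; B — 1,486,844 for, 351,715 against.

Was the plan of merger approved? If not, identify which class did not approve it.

A: a majority of 3304929 is 1652465; 1,652,465 required, 1,652,579 in favor — approved.
B: 4/5 of 1859150 = 1487320; 1,487,320 required, 1,486,844 in favor — not approved.

Not approved — the B shares did not give the required vote.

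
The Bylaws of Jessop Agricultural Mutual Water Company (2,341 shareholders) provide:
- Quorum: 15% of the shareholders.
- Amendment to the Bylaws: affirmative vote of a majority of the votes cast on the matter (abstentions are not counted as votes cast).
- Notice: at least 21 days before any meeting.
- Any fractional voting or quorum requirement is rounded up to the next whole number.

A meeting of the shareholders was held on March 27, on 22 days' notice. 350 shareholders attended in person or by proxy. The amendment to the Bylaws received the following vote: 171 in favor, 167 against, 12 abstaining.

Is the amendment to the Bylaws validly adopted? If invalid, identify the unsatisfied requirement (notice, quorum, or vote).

Invalid — quorum requirement not satisfied.

Notice: 22 days given; 21 required. Satisfied.
Quorum: 15% of 2,341 = 351.15, rounded up to 352; 350 present. Not satisfied.
Vote: requires a majority of the votes cast (350 − 12 abstaining = 338); a majority of 338 is 170, so 170 needed; 171 in favor. Satisfied.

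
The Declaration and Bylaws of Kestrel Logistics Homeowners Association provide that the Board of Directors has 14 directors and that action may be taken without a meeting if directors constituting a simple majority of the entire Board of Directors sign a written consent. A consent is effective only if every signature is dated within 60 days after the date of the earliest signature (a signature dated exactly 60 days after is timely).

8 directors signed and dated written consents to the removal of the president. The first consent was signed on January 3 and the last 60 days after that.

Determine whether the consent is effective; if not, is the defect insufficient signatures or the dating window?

Signatures required: a simple majority of 14 — a majority of 14 is 8, so 8 needed; 8 signed. Sufficient.
Dating window: the latest signature is 60 days after the earliest; the limit is 60 days. Within the window.

Effective — both the signature and dating-window requirements are satisfied.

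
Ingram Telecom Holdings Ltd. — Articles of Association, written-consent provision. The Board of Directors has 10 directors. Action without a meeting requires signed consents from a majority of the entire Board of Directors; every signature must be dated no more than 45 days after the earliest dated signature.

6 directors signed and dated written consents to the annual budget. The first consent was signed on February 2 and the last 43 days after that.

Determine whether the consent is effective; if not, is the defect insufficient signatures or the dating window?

Signatures required: a majority of 10 — a majority of 10 is 6, so 6 needed; 6 signed. Sufficient.
Dating window: the latest signature is 43 days after the earliest; the limit is 45 days. Within the window.

Effective — both the signature and dating-window requirements are satisfied.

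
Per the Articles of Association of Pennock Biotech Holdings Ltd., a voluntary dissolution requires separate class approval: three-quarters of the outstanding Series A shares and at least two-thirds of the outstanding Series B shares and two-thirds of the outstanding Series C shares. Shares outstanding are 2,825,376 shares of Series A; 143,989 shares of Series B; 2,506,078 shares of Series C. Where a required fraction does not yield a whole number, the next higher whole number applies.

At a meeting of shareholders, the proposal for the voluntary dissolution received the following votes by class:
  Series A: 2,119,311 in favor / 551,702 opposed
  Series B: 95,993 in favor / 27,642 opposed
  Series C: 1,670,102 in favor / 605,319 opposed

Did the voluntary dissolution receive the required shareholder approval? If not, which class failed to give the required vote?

Not approved — the Series C shares did not give the required vote.

Series A: 3/4 of 2825376 = 2119032; 2,119,032 required, 2,119,311 in favor — approved.
Series B: 2/3 of 143989 = 95992.67, rounded up to 95993; 95,993 required, 95,993 in favor — approved.
Series C: 2/3 of 2506078 = 1670718.67, rounded up to 1670719; 1,670,719 required, 1,670,102 in favor — not approved.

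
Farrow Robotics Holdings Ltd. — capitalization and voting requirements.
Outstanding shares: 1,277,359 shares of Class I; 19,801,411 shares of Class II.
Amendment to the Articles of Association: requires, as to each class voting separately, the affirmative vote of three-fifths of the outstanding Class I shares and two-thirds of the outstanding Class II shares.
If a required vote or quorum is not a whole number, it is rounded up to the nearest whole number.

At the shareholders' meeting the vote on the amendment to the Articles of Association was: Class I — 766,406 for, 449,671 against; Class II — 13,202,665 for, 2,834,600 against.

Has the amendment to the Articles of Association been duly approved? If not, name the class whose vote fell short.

Not approved — the Class I shares did not give the required vote.

Class I: 3/5 of 1277359 = 766415.40, rounded up to 766416; 766,416 required, 766,406 in favor — not approved.
Class II: 2/3 of 19801411 = 13200940.67, rounded up to 13200941; 13,200,941 required, 13,202,665 in favor — approved.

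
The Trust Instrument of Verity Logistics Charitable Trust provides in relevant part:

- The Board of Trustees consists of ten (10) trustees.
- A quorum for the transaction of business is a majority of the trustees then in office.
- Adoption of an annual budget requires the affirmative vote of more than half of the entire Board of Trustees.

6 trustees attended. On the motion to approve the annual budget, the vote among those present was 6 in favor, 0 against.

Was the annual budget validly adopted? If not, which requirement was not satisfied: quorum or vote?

Quorum: 6 present; quorum is 6. Satisfied.
Vote: the annual budget requires a majority of the entire Board of Trustees (10). A majority of 10 is 6, so 6 affirmative votes are needed; 6 voted in favor. Satisfied.

Valid — all requirements satisfied.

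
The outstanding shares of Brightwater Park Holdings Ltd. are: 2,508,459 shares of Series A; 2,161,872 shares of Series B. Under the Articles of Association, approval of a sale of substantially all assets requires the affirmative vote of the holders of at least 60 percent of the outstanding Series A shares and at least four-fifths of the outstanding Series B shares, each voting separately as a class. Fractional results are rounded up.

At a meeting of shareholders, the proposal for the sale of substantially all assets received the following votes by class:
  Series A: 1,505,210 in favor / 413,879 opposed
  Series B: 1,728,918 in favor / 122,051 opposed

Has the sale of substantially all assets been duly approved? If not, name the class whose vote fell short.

Not approved — the Series B shares did not give the required vote.

Series A: 3/5 of 2508459 = 1505075.40, rounded up to 1505076; 1,505,076 required, 1,505,210 in favor — approved.
Series B: 4/5 of 2161872 = 1729497.60, rounded up to 1729498; 1,729,498 required, 1,728,918 in favor — not approved.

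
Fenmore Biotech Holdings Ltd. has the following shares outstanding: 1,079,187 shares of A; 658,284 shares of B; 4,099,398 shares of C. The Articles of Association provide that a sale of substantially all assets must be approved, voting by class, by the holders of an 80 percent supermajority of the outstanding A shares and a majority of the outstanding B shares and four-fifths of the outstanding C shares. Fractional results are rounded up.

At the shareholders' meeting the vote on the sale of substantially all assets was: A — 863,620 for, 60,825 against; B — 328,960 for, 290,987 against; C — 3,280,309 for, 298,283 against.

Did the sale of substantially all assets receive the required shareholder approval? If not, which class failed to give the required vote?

Not approved — the B shares did not give the required vote.

A: 4/5 of 1079187 = 863349.60, rounded up to 863350; 863,350 required, 863,620 in favor — approved.
B: a majority of 658284 is 329143; 329,143 required, 328,960 in favor — not approved.
C: 4/5 of 4099398 = 3279518.40, rounded up to 3279519; 3,279,519 required, 3,280,309 in favor — approved.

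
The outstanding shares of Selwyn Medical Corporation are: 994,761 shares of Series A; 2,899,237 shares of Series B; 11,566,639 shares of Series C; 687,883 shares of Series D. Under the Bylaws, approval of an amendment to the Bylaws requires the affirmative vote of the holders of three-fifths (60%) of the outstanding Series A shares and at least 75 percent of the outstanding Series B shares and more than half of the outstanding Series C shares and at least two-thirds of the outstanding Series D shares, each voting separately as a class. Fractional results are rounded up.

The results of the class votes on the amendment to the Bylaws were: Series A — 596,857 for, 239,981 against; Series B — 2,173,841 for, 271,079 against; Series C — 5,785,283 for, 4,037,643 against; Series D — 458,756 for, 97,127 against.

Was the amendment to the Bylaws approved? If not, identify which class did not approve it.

Not approved — the Series B shares did not give the required vote.

Series A: 3/5 of 994761 = 596856.60, rounded up to 596857; 596,857 required, 596,857 in favor — approved.
Series B: 3/4 of 2899237 = 2174427.75, rounded up to 2174428; 2,174,428 required, 2,173,841 in favor — not approved.
Series C: a majority of 11566639 is 5783320; 5,783,320 required, 5,785,283 in favor — approved.
Series D: 2/3 of 687883 = 458588.67, rounded up to 458589; 458,589 required, 458,756 in favor — approved.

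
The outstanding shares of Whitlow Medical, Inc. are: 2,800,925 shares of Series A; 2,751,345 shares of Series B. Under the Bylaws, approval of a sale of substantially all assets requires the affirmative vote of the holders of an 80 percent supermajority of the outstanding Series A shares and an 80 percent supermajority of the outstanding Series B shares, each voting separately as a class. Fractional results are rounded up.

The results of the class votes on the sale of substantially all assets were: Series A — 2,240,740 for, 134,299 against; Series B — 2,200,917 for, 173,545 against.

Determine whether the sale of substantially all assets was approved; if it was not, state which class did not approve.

Not approved — the Series B shares did not give the required vote.

Series A: 4/5 of 2800925 = 2240740; 2,240,740 required, 2,240,740 in favor — approved.
Series B: 4/5 of 2751345 = 2201076; 2,201,076 required, 2,200,917 in favor — not approved.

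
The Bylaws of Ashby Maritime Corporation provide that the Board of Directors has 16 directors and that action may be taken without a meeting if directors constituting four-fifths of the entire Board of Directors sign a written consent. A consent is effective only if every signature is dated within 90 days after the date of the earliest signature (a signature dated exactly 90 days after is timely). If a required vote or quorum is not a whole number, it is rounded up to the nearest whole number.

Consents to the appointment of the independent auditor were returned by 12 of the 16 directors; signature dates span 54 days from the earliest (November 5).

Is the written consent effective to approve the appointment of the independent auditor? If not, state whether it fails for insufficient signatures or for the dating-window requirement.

Signatures required: four-fifths of 16 — 4/5 of 16 = 12.80, rounded up to 13, so 13 needed; 12 signed. Insufficient.
Dating window: the latest signature is 54 days after the earliest; the limit is 90 days. Within the window.

Not effective — insufficient signatures.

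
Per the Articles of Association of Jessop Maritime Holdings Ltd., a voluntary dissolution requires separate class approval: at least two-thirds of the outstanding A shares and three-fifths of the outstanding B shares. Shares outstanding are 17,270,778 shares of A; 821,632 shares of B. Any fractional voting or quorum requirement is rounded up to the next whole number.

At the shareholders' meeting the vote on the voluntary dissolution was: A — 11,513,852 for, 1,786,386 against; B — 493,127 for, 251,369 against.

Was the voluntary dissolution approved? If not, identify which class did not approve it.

A: 2/3 of 17270778 = 11513852; 11,513,852 required, 11,513,852 in favor — approved.
B: 3/5 of 821632 = 492979.20, rounded up to 492980; 492,980 required, 493,127 in favor — approved.

Approved — every class gave the required vote.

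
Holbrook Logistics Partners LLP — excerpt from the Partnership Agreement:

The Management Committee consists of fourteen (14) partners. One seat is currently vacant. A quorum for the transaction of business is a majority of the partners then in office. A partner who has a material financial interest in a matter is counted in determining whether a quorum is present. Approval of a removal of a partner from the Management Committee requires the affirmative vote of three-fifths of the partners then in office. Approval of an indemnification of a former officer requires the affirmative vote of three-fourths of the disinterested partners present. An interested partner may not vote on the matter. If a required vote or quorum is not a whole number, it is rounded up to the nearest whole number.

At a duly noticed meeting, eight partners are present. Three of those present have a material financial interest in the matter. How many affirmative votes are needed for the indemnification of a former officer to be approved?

The indemnification of a former officer requires three-fourths of the disinterested partners present (8 − 3 = 5).
3/4 of 5 = 3.75, rounded up to 4.

4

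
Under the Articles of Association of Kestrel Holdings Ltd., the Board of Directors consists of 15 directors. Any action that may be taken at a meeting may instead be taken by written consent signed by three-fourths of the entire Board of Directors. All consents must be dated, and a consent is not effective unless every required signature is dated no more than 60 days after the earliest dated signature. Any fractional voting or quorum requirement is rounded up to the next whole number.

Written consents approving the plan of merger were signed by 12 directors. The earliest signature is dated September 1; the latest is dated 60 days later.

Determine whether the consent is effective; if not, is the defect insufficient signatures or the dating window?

Effective — both the signature and dating-window requirements are satisfied.

Signatures required: three-fourths of 15 — 3/4 of 15 = 11.25, rounded up to 12, so 12 needed; 12 signed. Sufficient.
Dating window: the latest signature is 60 days after the earliest; the limit is 60 days. Within the window.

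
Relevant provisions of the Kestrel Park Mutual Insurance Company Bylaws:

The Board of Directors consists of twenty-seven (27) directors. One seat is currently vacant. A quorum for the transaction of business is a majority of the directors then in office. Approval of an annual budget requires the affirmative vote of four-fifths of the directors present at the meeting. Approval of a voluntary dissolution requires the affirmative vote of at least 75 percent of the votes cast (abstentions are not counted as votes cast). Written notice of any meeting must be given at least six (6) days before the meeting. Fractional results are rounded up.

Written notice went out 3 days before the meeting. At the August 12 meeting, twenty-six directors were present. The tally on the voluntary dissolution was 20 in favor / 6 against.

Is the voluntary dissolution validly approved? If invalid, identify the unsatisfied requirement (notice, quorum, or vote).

Notice: 3 days given; 6 required (3 < 6). Not satisfied.
Quorum: 26 present; quorum is 14. Satisfied.
Vote: the voluntary dissolution requires three-fourths of the votes cast (26). 3/4 of 26 = 19.50, rounded up to 20, so 20 affirmative votes are needed; 20 voted in favor. Satisfied.

Invalid — notice requirement not satisfied.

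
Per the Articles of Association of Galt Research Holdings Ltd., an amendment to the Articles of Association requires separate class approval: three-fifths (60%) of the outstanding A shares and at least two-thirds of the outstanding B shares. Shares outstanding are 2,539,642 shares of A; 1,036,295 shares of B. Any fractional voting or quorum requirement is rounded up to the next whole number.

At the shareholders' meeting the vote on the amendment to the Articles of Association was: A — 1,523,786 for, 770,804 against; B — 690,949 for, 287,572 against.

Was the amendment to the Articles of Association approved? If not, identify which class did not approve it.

A: 3/5 of 2539642 = 1523785.20, rounded up to 1523786; 1,523,786 required, 1,523,786 in favor — approved.
B: 2/3 of 1036295 = 690863.33, rounded up to 690864; 690,864 required, 690,949 in favor — approved.

Approved — every class gave the required vote.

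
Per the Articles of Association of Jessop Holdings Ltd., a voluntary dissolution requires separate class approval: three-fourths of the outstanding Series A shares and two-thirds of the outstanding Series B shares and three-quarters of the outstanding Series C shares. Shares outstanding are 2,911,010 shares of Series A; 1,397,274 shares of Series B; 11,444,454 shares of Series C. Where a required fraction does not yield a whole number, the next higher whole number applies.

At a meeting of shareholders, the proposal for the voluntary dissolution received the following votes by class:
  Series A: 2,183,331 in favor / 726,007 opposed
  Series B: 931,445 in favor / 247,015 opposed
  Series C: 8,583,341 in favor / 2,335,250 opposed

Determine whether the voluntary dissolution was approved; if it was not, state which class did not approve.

Not approved — the Series B shares did not give the required vote.

Series A: 3/4 of 2911010 = 2183257.50, rounded up to 2183258; 2,183,258 required, 2,183,331 in favor — approved.
Series B: 2/3 of 1397274 = 931516; 931,516 required, 931,445 in favor — not approved.
Series C: 3/4 of 11444454 = 8583340.50, rounded up to 8583341; 8,583,341 required, 8,583,341 in favor — approved.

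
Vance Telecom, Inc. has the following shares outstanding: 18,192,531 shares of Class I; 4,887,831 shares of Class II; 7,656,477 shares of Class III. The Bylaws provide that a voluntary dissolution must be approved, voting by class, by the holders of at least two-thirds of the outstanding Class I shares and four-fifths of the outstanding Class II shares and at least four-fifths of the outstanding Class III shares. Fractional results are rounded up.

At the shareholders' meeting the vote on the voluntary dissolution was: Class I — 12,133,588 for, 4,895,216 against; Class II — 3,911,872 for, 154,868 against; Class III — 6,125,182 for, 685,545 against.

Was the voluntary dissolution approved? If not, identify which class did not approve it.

Approved — every class gave the required vote.

Class I: 2/3 of 18192531 = 12128354; 12,128,354 required, 12,133,588 in favor — approved.
Class II: 4/5 of 4887831 = 3910264.80, rounded up to 3910265; 3,910,265 required, 3,911,872 in favor — approved.
Class III: 4/5 of 7656477 = 6125181.60, rounded up to 6125182; 6,125,182 required, 6,125,182 in favor — approved.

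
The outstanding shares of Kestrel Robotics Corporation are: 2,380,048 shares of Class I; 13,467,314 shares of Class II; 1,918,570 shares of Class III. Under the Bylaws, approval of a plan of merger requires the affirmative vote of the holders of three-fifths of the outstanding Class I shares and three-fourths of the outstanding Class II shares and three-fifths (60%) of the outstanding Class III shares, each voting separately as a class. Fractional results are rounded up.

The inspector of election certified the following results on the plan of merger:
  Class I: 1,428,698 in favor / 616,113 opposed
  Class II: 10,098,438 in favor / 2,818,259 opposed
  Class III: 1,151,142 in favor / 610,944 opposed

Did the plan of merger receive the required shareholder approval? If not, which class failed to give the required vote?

Class I: 3/5 of 2380048 = 1428028.80, rounded up to 1428029; 1,428,029 required, 1,428,698 in favor — approved.
Class II: 3/4 of 13467314 = 10100485.50, rounded up to 10100486; 10,100,486 required, 10,098,438 in favor — not approved.
Class III: 3/5 of 1918570 = 1151142; 1,151,142 required, 1,151,142 in favor — approved.

Not approved — the Class II shares did not give the required vote.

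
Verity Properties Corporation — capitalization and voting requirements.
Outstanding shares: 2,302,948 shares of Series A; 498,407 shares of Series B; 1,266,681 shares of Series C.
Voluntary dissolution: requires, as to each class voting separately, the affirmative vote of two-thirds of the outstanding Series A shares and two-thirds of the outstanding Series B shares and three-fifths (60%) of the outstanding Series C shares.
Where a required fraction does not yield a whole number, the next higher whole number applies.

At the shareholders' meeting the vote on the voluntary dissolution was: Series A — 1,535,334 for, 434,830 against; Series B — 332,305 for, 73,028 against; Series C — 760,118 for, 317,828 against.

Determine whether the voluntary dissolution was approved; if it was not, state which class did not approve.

Series A: 2/3 of 2302948 = 1535298.67, rounded up to 1535299; 1,535,299 required, 1,535,334 in favor — approved.
Series B: 2/3 of 498407 = 332271.33, rounded up to 332272; 332,272 required, 332,305 in favor — approved.
Series C: 3/5 of 1266681 = 760008.60, rounded up to 760009; 760,009 required, 760,118 in favor — approved.

Approved — every class gave the required vote.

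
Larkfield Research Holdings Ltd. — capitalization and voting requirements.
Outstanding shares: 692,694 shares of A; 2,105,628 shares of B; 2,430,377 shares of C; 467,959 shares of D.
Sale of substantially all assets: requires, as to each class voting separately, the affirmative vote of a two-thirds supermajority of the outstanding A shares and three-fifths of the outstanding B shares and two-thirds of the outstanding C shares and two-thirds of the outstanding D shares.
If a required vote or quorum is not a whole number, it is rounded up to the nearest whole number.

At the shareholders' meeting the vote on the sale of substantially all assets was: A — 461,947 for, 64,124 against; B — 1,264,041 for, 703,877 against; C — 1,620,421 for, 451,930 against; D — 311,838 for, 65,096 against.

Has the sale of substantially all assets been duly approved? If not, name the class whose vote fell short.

A: 2/3 of 692694 = 461796; 461,796 required, 461,947 in favor — approved.
B: 3/5 of 2105628 = 1263376.80, rounded up to 1263377; 1,263,377 required, 1,264,041 in favor — approved.
C: 2/3 of 2430377 = 1620251.33, rounded up to 1620252; 1,620,252 required, 1,620,421 in favor — approved.
D: 2/3 of 467959 = 311972.67, rounded up to 311973; 311,973 required, 311,838 in favor — not approved.

Not approved — the D shares did not give the required vote.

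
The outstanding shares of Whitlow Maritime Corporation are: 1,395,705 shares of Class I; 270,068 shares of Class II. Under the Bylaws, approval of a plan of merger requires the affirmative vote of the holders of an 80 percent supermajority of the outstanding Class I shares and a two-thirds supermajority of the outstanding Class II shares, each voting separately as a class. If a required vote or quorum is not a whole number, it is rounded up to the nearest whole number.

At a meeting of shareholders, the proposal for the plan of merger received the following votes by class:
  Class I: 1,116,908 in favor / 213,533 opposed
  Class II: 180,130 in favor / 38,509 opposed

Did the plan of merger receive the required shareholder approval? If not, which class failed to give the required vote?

Class I: 4/5 of 1395705 = 1116564; 1,116,564 required, 1,116,908 in favor — approved.
Class II: 2/3 of 270068 = 180045.33, rounded up to 180046; 180,046 required, 180,130 in favor — approved.

Approved — every class gave the required vote.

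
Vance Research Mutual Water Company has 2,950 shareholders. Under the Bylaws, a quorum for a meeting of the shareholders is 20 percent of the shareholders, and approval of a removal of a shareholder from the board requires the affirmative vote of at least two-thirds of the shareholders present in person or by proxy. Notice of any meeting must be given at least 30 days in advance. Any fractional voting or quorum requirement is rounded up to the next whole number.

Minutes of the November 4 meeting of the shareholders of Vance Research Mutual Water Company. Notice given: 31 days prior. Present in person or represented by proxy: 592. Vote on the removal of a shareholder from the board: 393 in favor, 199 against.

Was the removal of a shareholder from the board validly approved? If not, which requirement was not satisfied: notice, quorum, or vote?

Notice: 31 days given; 30 required. Satisfied.
Quorum: 20% of 2,950 = 590; 592 present. Satisfied.
Vote: requires two-thirds of those present (592); 2/3 of 592 = 394.67, rounded up to 395, so 395 needed; 393 in favor. Not satisfied.

Invalid — vote requirement not satisfied.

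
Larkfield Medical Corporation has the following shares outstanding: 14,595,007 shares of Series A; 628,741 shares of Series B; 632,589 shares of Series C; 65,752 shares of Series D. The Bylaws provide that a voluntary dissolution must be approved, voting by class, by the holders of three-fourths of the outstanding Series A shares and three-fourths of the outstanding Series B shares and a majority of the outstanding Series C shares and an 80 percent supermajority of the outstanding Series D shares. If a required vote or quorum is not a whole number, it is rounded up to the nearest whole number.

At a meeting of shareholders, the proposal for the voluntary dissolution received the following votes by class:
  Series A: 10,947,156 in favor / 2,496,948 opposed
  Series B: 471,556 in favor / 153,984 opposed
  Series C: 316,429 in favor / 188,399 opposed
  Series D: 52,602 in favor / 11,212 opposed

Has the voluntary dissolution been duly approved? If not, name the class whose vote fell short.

Approved — every class gave the required vote.

Series A: 3/4 of 14595007 = 10946255.25, rounded up to 10946256; 10,946,256 required, 10,947,156 in favor — approved.
Series B: 3/4 of 628741 = 471555.75, rounded up to 471556; 471,556 required, 471,556 in favor — approved.
Series C: a majority of 632589 is 316295; 316,295 required, 316,429 in favor — approved.
Series D: 4/5 of 65752 = 52601.60, rounded up to 52602; 52,602 required, 52,602 in favor — approved.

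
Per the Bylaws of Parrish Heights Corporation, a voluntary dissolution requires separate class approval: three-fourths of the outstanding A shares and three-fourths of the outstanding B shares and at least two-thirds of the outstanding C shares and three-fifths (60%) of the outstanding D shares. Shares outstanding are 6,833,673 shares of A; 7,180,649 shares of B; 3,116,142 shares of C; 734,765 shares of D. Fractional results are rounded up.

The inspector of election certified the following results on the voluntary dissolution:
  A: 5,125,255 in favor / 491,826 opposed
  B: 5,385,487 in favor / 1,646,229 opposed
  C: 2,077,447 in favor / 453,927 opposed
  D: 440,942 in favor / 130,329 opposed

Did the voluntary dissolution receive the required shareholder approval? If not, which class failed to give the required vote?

Approved — every class gave the required vote.

A: 3/4 of 6833673 = 5125254.75, rounded up to 5125255; 5,125,255 required, 5,125,255 in favor — approved.
B: 3/4 of 7180649 = 5385486.75, rounded up to 5385487; 5,385,487 required, 5,385,487 in favor — approved.
C: 2/3 of 3116142 = 2077428; 2,077,428 required, 2,077,447 in favor — approved.
D: 3/5 of 734765 = 440859; 440,859 required, 440,942 in favor — approved.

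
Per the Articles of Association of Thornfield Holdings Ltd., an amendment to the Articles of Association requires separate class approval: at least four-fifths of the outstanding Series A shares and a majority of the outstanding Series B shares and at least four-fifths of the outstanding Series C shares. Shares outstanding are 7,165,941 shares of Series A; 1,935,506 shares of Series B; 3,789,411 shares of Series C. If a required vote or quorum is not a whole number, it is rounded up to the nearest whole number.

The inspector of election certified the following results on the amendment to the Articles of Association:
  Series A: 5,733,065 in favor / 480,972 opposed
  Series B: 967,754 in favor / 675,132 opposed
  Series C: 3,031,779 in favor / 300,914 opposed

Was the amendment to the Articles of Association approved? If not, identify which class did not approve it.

Approved — every class gave the required vote.

Series A: 4/5 of 7165941 = 5732752.80, rounded up to 5732753; 5,732,753 required, 5,733,065 in favor — approved.
Series B: a majority of 1935506 is 967754; 967,754 required, 967,754 in favor — approved.
Series C: 4/5 of 3789411 = 3031528.80, rounded up to 3031529; 3,031,529 required, 3,031,779 in favor — approved.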